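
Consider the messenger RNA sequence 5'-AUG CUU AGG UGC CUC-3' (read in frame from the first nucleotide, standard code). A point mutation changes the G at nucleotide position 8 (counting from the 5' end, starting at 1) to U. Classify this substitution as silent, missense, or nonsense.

missense

Position 8 falls in codon 3: AGG → Arg.
After the substitution the codon is AUG → Met.
Arg ≠ Met, so this is a missense mutation.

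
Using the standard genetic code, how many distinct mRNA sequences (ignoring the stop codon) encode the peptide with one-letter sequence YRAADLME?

4608

Tyr: 2 codons.
Arg: 6 codons.
Ala: 4 codons.
Ala: 4 codons.
Asp: 2 codons.
Leu: 6 codons.
Met: 1 codon.
Glu: 2 codons.
2 × 6 × 4 × 4 × 2 × 6 × 1 × 2 = 4608.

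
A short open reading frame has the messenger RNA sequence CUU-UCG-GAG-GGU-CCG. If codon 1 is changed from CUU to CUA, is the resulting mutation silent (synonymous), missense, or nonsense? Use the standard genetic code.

Position 3 falls in codon 1: CUU → Leu.
After the substitution the codon is CUA → Leu.
Both encode Leu, so the change is synonymous.

silent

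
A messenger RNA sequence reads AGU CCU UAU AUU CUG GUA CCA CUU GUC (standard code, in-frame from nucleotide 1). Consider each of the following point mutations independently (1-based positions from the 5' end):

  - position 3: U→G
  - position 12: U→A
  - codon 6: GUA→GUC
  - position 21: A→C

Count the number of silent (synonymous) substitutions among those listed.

Codon 1: AGU (Ser) → AGG (Arg) — missense.
Codon 4: AUU (Ile) → AUA (Ile) — synonymous.
Codon 6: GUA (Val) → GUC (Val) — synonymous.
Codon 7: CCA (Pro) → CCC (Pro) — synonymous.
Synonymous: 3 of 4.

3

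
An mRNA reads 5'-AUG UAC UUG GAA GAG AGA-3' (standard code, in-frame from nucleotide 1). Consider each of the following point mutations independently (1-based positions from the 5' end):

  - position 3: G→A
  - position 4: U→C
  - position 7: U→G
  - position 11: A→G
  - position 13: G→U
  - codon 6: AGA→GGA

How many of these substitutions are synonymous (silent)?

Codon 1: AUG (Met) → AUA (Ile) — missense.
Codon 2: UAC (Tyr) → CAC (His) — missense.
Codon 3: UUG (Leu) → GUG (Val) — missense.
Codon 4: GAA (Glu) → GGA (Gly) — missense.
Codon 5: GAG (Glu) → UAG (Stop) — nonsense.
Codon 6: AGA (Arg) → GGA (Gly) — missense.
Synonymous: 0 of 6.

0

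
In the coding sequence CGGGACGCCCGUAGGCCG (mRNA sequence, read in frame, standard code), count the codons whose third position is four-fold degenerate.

Codon 1 CGG (Arg): third position 4-fold.
Codon 2 GAC (Asp): third position 2-fold.
Codon 3 GCC (Ala): third position 4-fold.
Codon 4 CGU (Arg): third position 4-fold.
Codon 5 AGG (Arg): third position 2-fold.
Codon 6 CCG (Pro): third position 4-fold.
Four-fold degenerate third positions: 4.

4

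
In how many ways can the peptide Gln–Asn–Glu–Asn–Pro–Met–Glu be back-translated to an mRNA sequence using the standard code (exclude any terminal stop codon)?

Gln: 2 codons.
Asn: 2 codons.
Glu: 2 codons.
Asn: 2 codons.
Pro: 4 codons.
Met: 1 codon.
Glu: 2 codons.
2 × 2 × 2 × 2 × 4 × 1 × 2 = 128.

128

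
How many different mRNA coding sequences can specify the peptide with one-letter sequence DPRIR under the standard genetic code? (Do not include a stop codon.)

864

Asp: 2 codons.
Pro: 4 codons.
Arg: 6 codons.
Ile: 3 codons.
Arg: 6 codons.
2 × 4 × 6 × 3 × 6 = 864.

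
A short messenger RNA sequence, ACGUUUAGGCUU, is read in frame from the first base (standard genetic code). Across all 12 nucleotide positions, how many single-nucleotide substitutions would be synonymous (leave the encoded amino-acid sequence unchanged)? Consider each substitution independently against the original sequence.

Codon 1 (ACG, Thr): 3 synonymous substitutions.
Codon 2 (UUU, Phe): 1 synonymous substitution.
Codon 3 (AGG, Arg): 2 synonymous substitutions.
Codon 4 (CUU, Leu): 3 synonymous substitutions.
Total: 3 + 1 + 2 + 3 = 9.

9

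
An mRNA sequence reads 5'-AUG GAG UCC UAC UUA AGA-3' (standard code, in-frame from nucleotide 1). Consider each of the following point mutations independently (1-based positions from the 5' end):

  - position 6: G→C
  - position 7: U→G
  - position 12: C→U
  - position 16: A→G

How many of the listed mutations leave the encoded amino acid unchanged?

1

Codon 2: GAG (Glu) → GAC (Asp) — missense.
Codon 3: UCC (Ser) → GCC (Ala) — missense.
Codon 4: UAC (Tyr) → UAU (Tyr) — synonymous.
Codon 6: AGA (Arg) → GGA (Gly) — missense.
Synonymous: 1 of 4.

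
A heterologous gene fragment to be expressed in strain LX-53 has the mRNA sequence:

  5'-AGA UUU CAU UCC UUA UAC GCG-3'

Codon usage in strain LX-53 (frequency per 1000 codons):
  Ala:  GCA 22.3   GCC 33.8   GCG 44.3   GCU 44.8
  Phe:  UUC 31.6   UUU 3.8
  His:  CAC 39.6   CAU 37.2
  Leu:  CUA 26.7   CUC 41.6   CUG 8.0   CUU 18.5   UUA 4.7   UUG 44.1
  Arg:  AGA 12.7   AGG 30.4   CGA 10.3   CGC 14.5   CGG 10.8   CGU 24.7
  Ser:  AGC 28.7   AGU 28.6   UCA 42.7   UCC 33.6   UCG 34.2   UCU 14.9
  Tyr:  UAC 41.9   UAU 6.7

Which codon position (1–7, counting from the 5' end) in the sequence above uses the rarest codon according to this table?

2

Codon 1 AGA (Arg): 12.7 per 1000.
Codon 2 UUU (Phe): 3.8 per 1000.
Codon 3 CAU (His): 37.2 per 1000.
Codon 4 UCC (Ser): 33.6 per 1000.
Codon 5 UUA (Leu): 4.7 per 1000.
Codon 6 UAC (Tyr): 41.9 per 1000.
Codon 7 GCG (Ala): 44.3 per 1000.
Lowest frequency is 3.8 at codon 2.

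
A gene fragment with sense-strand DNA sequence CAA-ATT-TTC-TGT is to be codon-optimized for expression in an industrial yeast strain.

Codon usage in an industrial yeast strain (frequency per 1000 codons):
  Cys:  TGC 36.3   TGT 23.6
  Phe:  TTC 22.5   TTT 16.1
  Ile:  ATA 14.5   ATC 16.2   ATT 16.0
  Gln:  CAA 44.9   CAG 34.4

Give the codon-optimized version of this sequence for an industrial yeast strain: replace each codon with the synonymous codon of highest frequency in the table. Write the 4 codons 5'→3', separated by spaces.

CAA ATC TTC TGC

Codon 1 (Gln): best is CAA at 44.9.
Codon 2 (Ile): best is ATC at 16.2.
Codon 3 (Phe): best is TTC at 22.5.
Codon 4 (Cys): best is TGC at 36.3.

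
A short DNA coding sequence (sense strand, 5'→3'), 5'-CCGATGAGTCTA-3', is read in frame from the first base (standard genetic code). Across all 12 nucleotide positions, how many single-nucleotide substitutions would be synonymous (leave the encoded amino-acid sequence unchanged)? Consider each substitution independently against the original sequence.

8

Codon 1 (CCG, Pro): 3 synonymous substitutions.
Codon 2 (ATG, Met): 0 synonymous substitutions.
Codon 3 (AGT, Ser): 1 synonymous substitution.
Codon 4 (CTA, Leu): 4 synonymous substitutions.
Total: 3 + 0 + 1 + 4 = 8.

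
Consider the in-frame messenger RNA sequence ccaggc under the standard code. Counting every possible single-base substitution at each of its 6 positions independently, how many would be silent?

6

Codon 1 (CCA, Pro): 3 synonymous substitutions.
Codon 2 (GGC, Gly): 3 synonymous substitutions.
Total: 3 + 3 = 6.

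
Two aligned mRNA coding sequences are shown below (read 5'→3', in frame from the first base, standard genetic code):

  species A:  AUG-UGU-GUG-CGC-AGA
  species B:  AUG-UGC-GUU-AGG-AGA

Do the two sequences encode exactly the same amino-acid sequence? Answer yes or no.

yes

Codon 1: AUG Met / AUG Met — identical.
Codon 2: UGU Cys / UGC Cys — synonymous.
Codon 3: GUG Val / GUU Val — synonymous.
Codon 4: CGC Arg / AGG Arg — synonymous.
Codon 5: AGA Arg / AGA Arg — identical.
Nonsynonymous differences: 0 → same protein.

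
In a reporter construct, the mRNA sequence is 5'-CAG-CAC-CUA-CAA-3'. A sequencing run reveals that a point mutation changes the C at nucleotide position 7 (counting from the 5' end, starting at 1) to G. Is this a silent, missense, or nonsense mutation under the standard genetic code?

missense

Position 7 falls in codon 3: CUA → Leu.
After the substitution the codon is GUA → Val.
Leu ≠ Val, so this is a missense mutation.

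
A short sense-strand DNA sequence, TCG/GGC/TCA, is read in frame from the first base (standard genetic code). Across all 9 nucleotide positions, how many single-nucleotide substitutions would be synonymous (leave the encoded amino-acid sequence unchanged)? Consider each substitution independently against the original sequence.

Codon 1 (TCG, Ser): 3 synonymous substitutions.
Codon 2 (GGC, Gly): 3 synonymous substitutions.
Codon 3 (TCA, Ser): 3 synonymous substitutions.
Total: 3 + 3 + 3 = 9.

9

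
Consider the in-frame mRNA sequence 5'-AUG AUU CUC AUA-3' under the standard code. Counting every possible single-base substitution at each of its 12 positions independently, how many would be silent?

Codon 1 (AUG, Met): 0 synonymous substitutions.
Codon 2 (AUU, Ile): 2 synonymous substitutions.
Codon 3 (CUC, Leu): 3 synonymous substitutions.
Codon 4 (AUA, Ile): 2 synonymous substitutions.
Total: 0 + 2 + 3 + 2 = 7.

7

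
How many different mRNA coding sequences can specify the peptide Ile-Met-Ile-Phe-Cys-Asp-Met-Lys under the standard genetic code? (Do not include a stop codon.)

Ile: 3 codons.
Met: 1 codon.
Ile: 3 codons.
Phe: 2 codons.
Cys: 2 codons.
Asp: 2 codons.
Met: 1 codon.
Lys: 2 codons.
3 × 1 × 3 × 2 × 2 × 2 × 1 × 2 = 144.

144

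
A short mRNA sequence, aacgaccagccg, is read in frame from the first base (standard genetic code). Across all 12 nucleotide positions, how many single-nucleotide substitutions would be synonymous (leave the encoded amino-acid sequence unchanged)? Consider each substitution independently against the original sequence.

6

Codon 1 (AAC, Asn): 1 synonymous substitution.
Codon 2 (GAC, Asp): 1 synonymous substitution.
Codon 3 (CAG, Gln): 1 synonymous substitution.
Codon 4 (CCG, Pro): 3 synonymous substitutions.
Total: 1 + 1 + 1 + 3 = 6.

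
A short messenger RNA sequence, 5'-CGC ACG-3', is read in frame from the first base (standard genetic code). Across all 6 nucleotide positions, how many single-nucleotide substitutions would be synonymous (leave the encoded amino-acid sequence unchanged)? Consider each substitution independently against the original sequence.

6

Codon 1 (CGC, Arg): 3 synonymous substitutions.
Codon 2 (ACG, Thr): 3 synonymous substitutions.
Total: 3 + 3 = 6.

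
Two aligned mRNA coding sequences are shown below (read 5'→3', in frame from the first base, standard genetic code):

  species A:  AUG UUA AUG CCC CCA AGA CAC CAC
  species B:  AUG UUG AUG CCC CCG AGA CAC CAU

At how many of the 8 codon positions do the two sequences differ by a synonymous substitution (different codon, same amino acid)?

Codon 1: AUG Met / AUG Met — identical.
Codon 2: UUA Leu / UUG Leu — synonymous.
Codon 3: AUG Met / AUG Met — identical.
Codon 4: CCC Pro / CCC Pro — identical.
Codon 5: CCA Pro / CCG Pro — synonymous.
Codon 6: AGA Arg / AGA Arg — identical.
Codon 7: CAC His / CAC His — identical.
Codon 8: CAC His / CAU His — synonymous.
Synonymous differences: 3.

3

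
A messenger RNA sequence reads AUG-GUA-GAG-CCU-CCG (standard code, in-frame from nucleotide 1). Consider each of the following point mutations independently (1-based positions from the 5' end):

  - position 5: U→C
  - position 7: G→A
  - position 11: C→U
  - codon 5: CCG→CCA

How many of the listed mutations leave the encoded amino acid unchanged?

Codon 2: GUA (Val) → GCA (Ala) — missense.
Codon 3: GAG (Glu) → AAG (Lys) — missense.
Codon 4: CCU (Pro) → CUU (Leu) — missense.
Codon 5: CCG (Pro) → CCA (Pro) — synonymous.
Synonymous: 1 of 4.

1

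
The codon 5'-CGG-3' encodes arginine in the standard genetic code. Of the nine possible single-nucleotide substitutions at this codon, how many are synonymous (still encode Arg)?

Position 1: AGG → 1 synonymous.
Position 2: none → 0 synonymous.
Position 3: CGU, CGC, CGA → 3 synonymous.
Total: 1 + 0 + 3 = 4.

4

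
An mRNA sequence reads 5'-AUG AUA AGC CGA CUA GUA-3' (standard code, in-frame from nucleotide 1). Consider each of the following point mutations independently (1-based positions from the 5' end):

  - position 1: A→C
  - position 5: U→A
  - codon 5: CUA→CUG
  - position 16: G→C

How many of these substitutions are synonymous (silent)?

Codon 1: AUG (Met) → CUG (Leu) — missense.
Codon 2: AUA (Ile) → AAA (Lys) — missense.
Codon 5: CUA (Leu) → CUG (Leu) — synonymous.
Codon 6: GUA (Val) → CUA (Leu) — missense.
Synonymous: 1 of 4.

1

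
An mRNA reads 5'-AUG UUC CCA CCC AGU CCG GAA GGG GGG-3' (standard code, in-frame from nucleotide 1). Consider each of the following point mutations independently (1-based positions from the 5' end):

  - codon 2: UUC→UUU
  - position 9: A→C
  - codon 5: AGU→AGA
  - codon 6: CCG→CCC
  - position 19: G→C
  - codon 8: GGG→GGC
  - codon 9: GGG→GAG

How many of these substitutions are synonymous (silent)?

Codon 2: UUC (Phe) → UUU (Phe) — synonymous.
Codon 3: CCA (Pro) → CCC (Pro) — synonymous.
Codon 5: AGU (Ser) → AGA (Arg) — missense.
Codon 6: CCG (Pro) → CCC (Pro) — synonymous.
Codon 7: GAA (Glu) → CAA (Gln) — missense.
Codon 8: GGG (Gly) → GGC (Gly) — synonymous.
Codon 9: GGG (Gly) → GAG (Glu) — missense.
Synonymous: 4 of 7.

4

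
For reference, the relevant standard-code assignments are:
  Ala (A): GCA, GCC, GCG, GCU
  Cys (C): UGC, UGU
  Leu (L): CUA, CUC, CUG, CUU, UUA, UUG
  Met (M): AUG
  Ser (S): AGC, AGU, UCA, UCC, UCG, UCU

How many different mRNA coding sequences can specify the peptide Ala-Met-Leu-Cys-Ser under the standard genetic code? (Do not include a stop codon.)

288

Ala: 4 codons.
Met: 1 codon.
Leu: 6 codons.
Cys: 2 codons.
Ser: 6 codons.
4 × 1 × 6 × 2 × 6 = 288.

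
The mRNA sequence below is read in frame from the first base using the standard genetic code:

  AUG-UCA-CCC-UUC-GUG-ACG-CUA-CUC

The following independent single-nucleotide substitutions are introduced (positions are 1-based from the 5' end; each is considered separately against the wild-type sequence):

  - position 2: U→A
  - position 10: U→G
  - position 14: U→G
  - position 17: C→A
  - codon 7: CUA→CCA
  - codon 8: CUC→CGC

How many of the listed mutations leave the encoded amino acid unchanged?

Codon 1: AUG (Met) → AAG (Lys) — missense.
Codon 4: UUC (Phe) → GUC (Val) — missense.
Codon 5: GUG (Val) → GGG (Gly) — missense.
Codon 6: ACG (Thr) → AAG (Lys) — missense.
Codon 7: CUA (Leu) → CCA (Pro) — missense.
Codon 8: CUC (Leu) → CGC (Arg) — missense.
Synonymous: 0 of 6.

0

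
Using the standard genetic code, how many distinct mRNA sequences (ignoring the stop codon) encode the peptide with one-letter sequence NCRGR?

Asn: 2 codons.
Cys: 2 codons.
Arg: 6 codons.
Gly: 4 codons.
Arg: 6 codons.
2 × 2 × 6 × 4 × 6 = 576.

576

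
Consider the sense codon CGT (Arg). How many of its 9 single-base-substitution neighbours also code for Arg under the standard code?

3

Position 1: none → 0 synonymous.
Position 2: none → 0 synonymous.
Position 3: CGC, CGA, CGG → 3 synonymous.
Total: 0 + 0 + 3 = 3.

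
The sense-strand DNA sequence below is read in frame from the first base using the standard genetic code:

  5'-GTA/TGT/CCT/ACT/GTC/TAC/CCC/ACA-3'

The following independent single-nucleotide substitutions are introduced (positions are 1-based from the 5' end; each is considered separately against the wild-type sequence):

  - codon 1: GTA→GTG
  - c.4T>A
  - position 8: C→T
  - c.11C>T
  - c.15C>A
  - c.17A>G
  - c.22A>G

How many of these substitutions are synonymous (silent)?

2

Codon 1: GTA (Val) → GTG (Val) — synonymous.
Codon 2: TGT (Cys) → AGT (Ser) — missense.
Codon 3: CCT (Pro) → CTT (Leu) — missense.
Codon 4: ACT (Thr) → ATT (Ile) — missense.
Codon 5: GTC (Val) → GTA (Val) — synonymous.
Codon 6: TAC (Tyr) → TGC (Cys) — missense.
Codon 8: ACA (Thr) → GCA (Ala) — missense.
Synonymous: 2 of 7.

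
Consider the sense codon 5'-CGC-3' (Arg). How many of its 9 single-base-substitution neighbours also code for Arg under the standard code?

3

Position 1: none → 0 synonymous.
Position 2: none → 0 synonymous.
Position 3: CGU, CGA, CGG → 3 synonymous.
Total: 0 + 0 + 3 = 3.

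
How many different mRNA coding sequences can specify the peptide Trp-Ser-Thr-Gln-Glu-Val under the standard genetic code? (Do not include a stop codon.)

384

Trp: 1 codon.
Ser: 6 codons.
Thr: 4 codons.
Gln: 2 codons.
Glu: 2 codons.
Val: 4 codons.
1 × 6 × 4 × 2 × 2 × 4 = 384.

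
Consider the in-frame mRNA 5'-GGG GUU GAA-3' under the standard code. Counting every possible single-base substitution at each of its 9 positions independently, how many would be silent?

Codon 1 (GGG, Gly): 3 synonymous substitutions.
Codon 2 (GUU, Val): 3 synonymous substitutions.
Codon 3 (GAA, Glu): 1 synonymous substitution.
Total: 3 + 3 + 1 = 7.

7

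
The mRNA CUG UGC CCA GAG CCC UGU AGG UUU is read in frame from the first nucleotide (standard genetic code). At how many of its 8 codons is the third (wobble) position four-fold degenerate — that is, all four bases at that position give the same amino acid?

Codon 1 CUG (Leu): third position 4-fold.
Codon 2 UGC (Cys): third position 2-fold.
Codon 3 CCA (Pro): third position 4-fold.
Codon 4 GAG (Glu): third position 2-fold.
Codon 5 CCC (Pro): third position 4-fold.
Codon 6 UGU (Cys): third position 2-fold.
Codon 7 AGG (Arg): third position 2-fold.
Codon 8 UUU (Phe): third position 2-fold.
Four-fold degenerate third positions: 3.

3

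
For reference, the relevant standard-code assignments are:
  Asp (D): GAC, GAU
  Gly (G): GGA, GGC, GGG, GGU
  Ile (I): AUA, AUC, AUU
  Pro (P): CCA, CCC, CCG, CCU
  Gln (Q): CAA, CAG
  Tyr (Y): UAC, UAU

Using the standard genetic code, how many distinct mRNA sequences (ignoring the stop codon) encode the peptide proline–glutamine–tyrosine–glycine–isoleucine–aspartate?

384

Pro: 4 codons.
Gln: 2 codons.
Tyr: 2 codons.
Gly: 4 codons.
Ile: 3 codons.
Asp: 2 codons.
4 × 2 × 2 × 4 × 3 × 2 = 384.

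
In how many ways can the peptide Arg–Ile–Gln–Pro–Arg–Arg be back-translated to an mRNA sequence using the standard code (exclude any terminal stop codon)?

Arg: 6 codons.
Ile: 3 codons.
Gln: 2 codons.
Pro: 4 codons.
Arg: 6 codons.
Arg: 6 codons.
6 × 3 × 2 × 4 × 6 × 6 = 5184.

5184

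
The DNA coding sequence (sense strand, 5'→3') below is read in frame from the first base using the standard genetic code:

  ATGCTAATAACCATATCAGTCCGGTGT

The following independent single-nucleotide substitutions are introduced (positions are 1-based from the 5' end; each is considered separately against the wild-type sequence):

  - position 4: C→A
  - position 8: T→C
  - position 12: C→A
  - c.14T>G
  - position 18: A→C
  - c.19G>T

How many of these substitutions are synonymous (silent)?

2

Codon 2: CTA (Leu) → ATA (Ile) — missense.
Codon 3: ATA (Ile) → ACA (Thr) — missense.
Codon 4: ACC (Thr) → ACA (Thr) — synonymous.
Codon 5: ATA (Ile) → AGA (Arg) — missense.
Codon 6: TCA (Ser) → TCC (Ser) — synonymous.
Codon 7: GTC (Val) → TTC (Phe) — missense.
Synonymous: 2 of 6.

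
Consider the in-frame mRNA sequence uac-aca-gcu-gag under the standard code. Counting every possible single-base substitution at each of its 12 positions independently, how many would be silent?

8

Codon 1 (UAC, Tyr): 1 synonymous substitution.
Codon 2 (ACA, Thr): 3 synonymous substitutions.
Codon 3 (GCU, Ala): 3 synonymous substitutions.
Codon 4 (GAG, Glu): 1 synonymous substitution.
Total: 1 + 3 + 3 + 1 = 8.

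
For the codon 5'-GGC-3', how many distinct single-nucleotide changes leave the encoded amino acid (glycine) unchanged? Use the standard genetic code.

3

Position 1: none → 0 synonymous.
Position 2: none → 0 synonymous.
Position 3: GGT, GGA, GGG → 3 synonymous.
Total: 0 + 0 + 3 = 3.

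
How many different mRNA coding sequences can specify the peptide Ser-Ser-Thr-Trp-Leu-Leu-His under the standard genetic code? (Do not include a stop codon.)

10368

Ser: 6 codons.
Ser: 6 codons.
Thr: 4 codons.
Trp: 1 codon.
Leu: 6 codons.
Leu: 6 codons.
His: 2 codons.
6 × 6 × 4 × 1 × 6 × 6 × 2 = 10368.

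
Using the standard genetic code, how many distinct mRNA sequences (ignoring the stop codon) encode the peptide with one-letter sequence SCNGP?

Ser: 6 codons.
Cys: 2 codons.
Asn: 2 codons.
Gly: 4 codons.
Pro: 4 codons.
6 × 2 × 2 × 4 × 4 = 384.

384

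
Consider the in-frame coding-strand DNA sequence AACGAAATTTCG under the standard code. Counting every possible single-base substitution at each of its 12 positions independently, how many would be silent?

Codon 1 (AAC, Asn): 1 synonymous substitution.
Codon 2 (GAA, Glu): 1 synonymous substitution.
Codon 3 (ATT, Ile): 2 synonymous substitutions.
Codon 4 (TCG, Ser): 3 synonymous substitutions.
Total: 1 + 1 + 2 + 3 = 7.

7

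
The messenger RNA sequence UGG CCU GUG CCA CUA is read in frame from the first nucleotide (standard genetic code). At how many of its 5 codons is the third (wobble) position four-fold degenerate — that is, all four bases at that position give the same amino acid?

4

Codon 1 UGG (Trp): third position 1-fold.
Codon 2 CCU (Pro): third position 4-fold.
Codon 3 GUG (Val): third position 4-fold.
Codon 4 CCA (Pro): third position 4-fold.
Codon 5 CUA (Leu): third position 4-fold.
Four-fold degenerate third positions: 4.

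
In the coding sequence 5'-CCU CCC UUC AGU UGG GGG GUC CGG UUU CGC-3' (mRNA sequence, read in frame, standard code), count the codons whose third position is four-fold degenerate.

Codon 1 CCU (Pro): third position 4-fold.
Codon 2 CCC (Pro): third position 4-fold.
Codon 3 UUC (Phe): third position 2-fold.
Codon 4 AGU (Ser): third position 2-fold.
Codon 5 UGG (Trp): third position 1-fold.
Codon 6 GGG (Gly): third position 4-fold.
Codon 7 GUC (Val): third position 4-fold.
Codon 8 CGG (Arg): third position 4-fold.
Codon 9 UUU (Phe): third position 2-fold.
Codon 10 CGC (Arg): third position 4-fold.
Four-fold degenerate third positions: 6.

6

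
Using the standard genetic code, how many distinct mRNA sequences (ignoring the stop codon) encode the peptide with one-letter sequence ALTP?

384

Ala: 4 codons.
Leu: 6 codons.
Thr: 4 codons.
Pro: 4 codons.
4 × 6 × 4 × 4 = 384.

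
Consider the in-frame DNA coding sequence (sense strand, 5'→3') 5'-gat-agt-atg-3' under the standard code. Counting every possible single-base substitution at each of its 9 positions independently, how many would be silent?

2

Codon 1 (GAT, Asp): 1 synonymous substitution.
Codon 2 (AGT, Ser): 1 synonymous substitution.
Codon 3 (ATG, Met): 0 synonymous substitutions.
Total: 1 + 1 + 0 = 2.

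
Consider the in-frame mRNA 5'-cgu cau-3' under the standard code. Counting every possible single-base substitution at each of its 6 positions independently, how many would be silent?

Codon 1 (CGU, Arg): 3 synonymous substitutions.
Codon 2 (CAU, His): 1 synonymous substitution.
Total: 3 + 1 = 4.

4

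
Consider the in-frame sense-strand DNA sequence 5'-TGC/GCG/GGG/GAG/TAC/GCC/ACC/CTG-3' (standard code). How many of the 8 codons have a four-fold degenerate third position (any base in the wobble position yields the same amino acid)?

Codon 1 TGC (Cys): third position 2-fold.
Codon 2 GCG (Ala): third position 4-fold.
Codon 3 GGG (Gly): third position 4-fold.
Codon 4 GAG (Glu): third position 2-fold.
Codon 5 TAC (Tyr): third position 2-fold.
Codon 6 GCC (Ala): third position 4-fold.
Codon 7 ACC (Thr): third position 4-fold.
Codon 8 CTG (Leu): third position 4-fold.
Four-fold degenerate third positions: 5.

5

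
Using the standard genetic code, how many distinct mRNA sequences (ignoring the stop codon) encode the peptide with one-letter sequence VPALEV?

3072

Val: 4 codons.
Pro: 4 codons.
Ala: 4 codons.
Leu: 6 codons.
Glu: 2 codons.
Val: 4 codons.
4 × 4 × 4 × 6 × 2 × 4 = 3072.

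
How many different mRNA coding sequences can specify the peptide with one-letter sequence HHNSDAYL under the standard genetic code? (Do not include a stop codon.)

His: 2 codons.
His: 2 codons.
Asn: 2 codons.
Ser: 6 codons.
Asp: 2 codons.
Ala: 4 codons.
Tyr: 2 codons.
Leu: 6 codons.
2 × 2 × 2 × 6 × 2 × 4 × 2 × 6 = 4608.

4608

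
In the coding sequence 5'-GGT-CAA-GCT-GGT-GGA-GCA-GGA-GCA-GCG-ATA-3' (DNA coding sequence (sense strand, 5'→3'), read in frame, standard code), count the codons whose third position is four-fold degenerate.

Codon 1 GGT (Gly): third position 4-fold.
Codon 2 CAA (Gln): third position 2-fold.
Codon 3 GCT (Ala): third position 4-fold.
Codon 4 GGT (Gly): third position 4-fold.
Codon 5 GGA (Gly): third position 4-fold.
Codon 6 GCA (Ala): third position 4-fold.
Codon 7 GGA (Gly): third position 4-fold.
Codon 8 GCA (Ala): third position 4-fold.
Codon 9 GCG (Ala): third position 4-fold.
Codon 10 ATA (Ile): third position 3-fold.
Four-fold degenerate third positions: 8.

8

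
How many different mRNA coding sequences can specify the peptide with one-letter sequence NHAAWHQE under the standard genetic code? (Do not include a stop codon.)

512

Asn: 2 codons.
His: 2 codons.
Ala: 4 codons.
Ala: 4 codons.
Trp: 1 codon.
His: 2 codons.
Gln: 2 codons.
Glu: 2 codons.
2 × 2 × 4 × 4 × 1 × 2 × 2 × 2 = 512.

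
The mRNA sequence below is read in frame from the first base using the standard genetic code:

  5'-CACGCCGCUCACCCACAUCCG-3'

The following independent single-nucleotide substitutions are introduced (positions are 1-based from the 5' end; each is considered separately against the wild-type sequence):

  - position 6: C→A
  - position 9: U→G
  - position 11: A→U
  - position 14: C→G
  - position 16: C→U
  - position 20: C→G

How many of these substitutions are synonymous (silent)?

Codon 2: GCC (Ala) → GCA (Ala) — synonymous.
Codon 3: GCU (Ala) → GCG (Ala) — synonymous.
Codon 4: CAC (His) → CUC (Leu) — missense.
Codon 5: CCA (Pro) → CGA (Arg) — missense.
Codon 6: CAU (His) → UAU (Tyr) — missense.
Codon 7: CCG (Pro) → CGG (Arg) — missense.
Synonymous: 2 of 6.

2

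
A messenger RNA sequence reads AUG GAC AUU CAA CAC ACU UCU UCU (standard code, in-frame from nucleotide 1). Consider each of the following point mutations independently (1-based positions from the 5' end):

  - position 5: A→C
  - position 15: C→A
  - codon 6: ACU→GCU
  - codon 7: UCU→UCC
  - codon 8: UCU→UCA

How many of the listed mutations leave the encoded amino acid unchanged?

Codon 2: GAC (Asp) → GCC (Ala) — missense.
Codon 5: CAC (His) → CAA (Gln) — missense.
Codon 6: ACU (Thr) → GCU (Ala) — missense.
Codon 7: UCU (Ser) → UCC (Ser) — synonymous.
Codon 8: UCU (Ser) → UCA (Ser) — synonymous.
Synonymous: 2 of 5.

2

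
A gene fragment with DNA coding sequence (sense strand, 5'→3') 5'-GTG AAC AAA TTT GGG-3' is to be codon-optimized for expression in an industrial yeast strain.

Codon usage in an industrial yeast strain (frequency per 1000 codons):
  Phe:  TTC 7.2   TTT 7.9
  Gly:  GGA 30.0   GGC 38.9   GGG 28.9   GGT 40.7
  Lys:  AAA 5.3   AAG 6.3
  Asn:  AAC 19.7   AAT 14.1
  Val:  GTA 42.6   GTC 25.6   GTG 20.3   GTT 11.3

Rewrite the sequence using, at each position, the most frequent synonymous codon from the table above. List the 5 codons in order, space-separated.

GTA AAC AAG TTT GGT

Codon 1 (Val): best is GTA at 42.6.
Codon 2 (Asn): best is AAC at 19.7.
Codon 3 (Lys): best is AAG at 6.3.
Codon 4 (Phe): best is TTT at 7.9.
Codon 5 (Gly): best is GGT at 40.7.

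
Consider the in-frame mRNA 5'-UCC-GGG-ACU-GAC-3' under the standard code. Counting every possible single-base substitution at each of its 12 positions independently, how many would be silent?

Codon 1 (UCC, Ser): 3 synonymous substitutions.
Codon 2 (GGG, Gly): 3 synonymous substitutions.
Codon 3 (ACU, Thr): 3 synonymous substitutions.
Codon 4 (GAC, Asp): 1 synonymous substitution.
Total: 3 + 3 + 3 + 1 = 10.

10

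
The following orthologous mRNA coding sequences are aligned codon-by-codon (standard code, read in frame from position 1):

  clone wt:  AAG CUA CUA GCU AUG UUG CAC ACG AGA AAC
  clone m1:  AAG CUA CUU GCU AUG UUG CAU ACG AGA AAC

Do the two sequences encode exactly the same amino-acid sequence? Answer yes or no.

Codon 1: AAG Lys / AAG Lys — identical.
Codon 2: CUA Leu / CUA Leu — identical.
Codon 3: CUA Leu / CUU Leu — synonymous.
Codon 4: GCU Ala / GCU Ala — identical.
Codon 5: AUG Met / AUG Met — identical.
Codon 6: UUG Leu / UUG Leu — identical.
Codon 7: CAC His / CAU His — synonymous.
Codon 8: ACG Thr / ACG Thr — identical.
Codon 9: AGA Arg / AGA Arg — identical.
Codon 10: AAC Asn / AAC Asn — identical.
Nonsynonymous differences: 0 → same protein.

yes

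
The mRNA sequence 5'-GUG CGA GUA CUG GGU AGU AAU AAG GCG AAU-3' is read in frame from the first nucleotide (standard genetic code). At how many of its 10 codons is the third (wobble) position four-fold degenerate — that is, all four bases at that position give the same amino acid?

Codon 1 GUG (Val): third position 4-fold.
Codon 2 CGA (Arg): third position 4-fold.
Codon 3 GUA (Val): third position 4-fold.
Codon 4 CUG (Leu): third position 4-fold.
Codon 5 GGU (Gly): third position 4-fold.
Codon 6 AGU (Ser): third position 2-fold.
Codon 7 AAU (Asn): third position 2-fold.
Codon 8 AAG (Lys): third position 2-fold.
Codon 9 GCG (Ala): third position 4-fold.
Codon 10 AAU (Asn): third position 2-fold.
Four-fold degenerate third positions: 6.

6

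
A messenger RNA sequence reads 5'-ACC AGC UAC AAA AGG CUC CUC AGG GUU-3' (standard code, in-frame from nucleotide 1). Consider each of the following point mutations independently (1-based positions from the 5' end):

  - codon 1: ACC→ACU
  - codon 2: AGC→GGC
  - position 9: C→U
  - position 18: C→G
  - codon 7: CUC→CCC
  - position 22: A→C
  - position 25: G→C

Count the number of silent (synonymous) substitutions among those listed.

4

Codon 1: ACC (Thr) → ACU (Thr) — synonymous.
Codon 2: AGC (Ser) → GGC (Gly) — missense.
Codon 3: UAC (Tyr) → UAU (Tyr) — synonymous.
Codon 6: CUC (Leu) → CUG (Leu) — synonymous.
Codon 7: CUC (Leu) → CCC (Pro) — missense.
Codon 8: AGG (Arg) → CGG (Arg) — synonymous.
Codon 9: GUU (Val) → CUU (Leu) — missense.
Synonymous: 4 of 7.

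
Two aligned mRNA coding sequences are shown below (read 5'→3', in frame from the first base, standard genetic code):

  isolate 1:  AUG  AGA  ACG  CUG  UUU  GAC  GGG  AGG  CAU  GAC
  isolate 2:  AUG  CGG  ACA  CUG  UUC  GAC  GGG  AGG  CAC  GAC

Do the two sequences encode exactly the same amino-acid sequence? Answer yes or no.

Codon 1: AUG Met / AUG Met — identical.
Codon 2: AGA Arg / CGG Arg — synonymous.
Codon 3: ACG Thr / ACA Thr — synonymous.
Codon 4: CUG Leu / CUG Leu — identical.
Codon 5: UUU Phe / UUC Phe — synonymous.
Codon 6: GAC Asp / GAC Asp — identical.
Codon 7: GGG Gly / GGG Gly — identical.
Codon 8: AGG Arg / AGG Arg — identical.
Codon 9: CAU His / CAC His — synonymous.
Codon 10: GAC Asp / GAC Asp — identical.
Nonsynonymous differences: 0 → same protein.

yes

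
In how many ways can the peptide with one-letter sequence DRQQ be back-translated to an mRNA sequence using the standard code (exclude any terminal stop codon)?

48

Asp: 2 codons.
Arg: 6 codons.
Gln: 2 codons.
Gln: 2 codons.
2 × 6 × 2 × 2 = 48.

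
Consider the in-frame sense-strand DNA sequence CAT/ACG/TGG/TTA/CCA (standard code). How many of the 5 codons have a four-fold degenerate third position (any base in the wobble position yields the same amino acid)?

Codon 1 CAT (His): third position 2-fold.
Codon 2 ACG (Thr): third position 4-fold.
Codon 3 TGG (Trp): third position 1-fold.
Codon 4 TTA (Leu): third position 2-fold.
Codon 5 CCA (Pro): third position 4-fold.
Four-fold degenerate third positions: 2.

2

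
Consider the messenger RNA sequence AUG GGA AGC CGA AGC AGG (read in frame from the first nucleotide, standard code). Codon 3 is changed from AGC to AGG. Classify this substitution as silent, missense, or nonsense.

Position 9 falls in codon 3: AGC → Ser.
After the substitution the codon is AGG → Arg.
Ser ≠ Arg, so this is a missense mutation.

missense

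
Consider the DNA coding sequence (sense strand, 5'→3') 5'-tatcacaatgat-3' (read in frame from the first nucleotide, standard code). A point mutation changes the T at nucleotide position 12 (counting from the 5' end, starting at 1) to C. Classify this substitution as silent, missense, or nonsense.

Position 12 falls in codon 4: GAT → Asp.
After the substitution the codon is GAC → Asp.
Both encode Asp, so the change is synonymous.

silent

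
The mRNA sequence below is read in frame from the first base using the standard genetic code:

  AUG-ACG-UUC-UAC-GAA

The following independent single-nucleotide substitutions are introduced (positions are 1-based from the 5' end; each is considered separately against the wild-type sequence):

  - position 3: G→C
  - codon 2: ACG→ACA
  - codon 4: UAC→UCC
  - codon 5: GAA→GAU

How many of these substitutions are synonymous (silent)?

1

Codon 1: AUG (Met) → AUC (Ile) — missense.
Codon 2: ACG (Thr) → ACA (Thr) — synonymous.
Codon 4: UAC (Tyr) → UCC (Ser) — missense.
Codon 5: GAA (Glu) → GAU (Asp) — missense.
Synonymous: 1 of 4.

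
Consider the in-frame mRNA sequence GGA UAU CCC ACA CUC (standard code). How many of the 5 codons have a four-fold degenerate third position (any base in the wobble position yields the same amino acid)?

Codon 1 GGA (Gly): third position 4-fold.
Codon 2 UAU (Tyr): third position 2-fold.
Codon 3 CCC (Pro): third position 4-fold.
Codon 4 ACA (Thr): third position 4-fold.
Codon 5 CUC (Leu): third position 4-fold.
Four-fold degenerate third positions: 4.

4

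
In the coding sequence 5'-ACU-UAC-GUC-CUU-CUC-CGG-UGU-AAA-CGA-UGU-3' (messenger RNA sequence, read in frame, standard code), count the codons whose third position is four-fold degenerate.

6

Codon 1 ACU (Thr): third position 4-fold.
Codon 2 UAC (Tyr): third position 2-fold.
Codon 3 GUC (Val): third position 4-fold.
Codon 4 CUU (Leu): third position 4-fold.
Codon 5 CUC (Leu): third position 4-fold.
Codon 6 CGG (Arg): third position 4-fold.
Codon 7 UGU (Cys): third position 2-fold.
Codon 8 AAA (Lys): third position 2-fold.
Codon 9 CGA (Arg): third position 4-fold.
Codon 10 UGU (Cys): third position 2-fold.
Four-fold degenerate third positions: 6.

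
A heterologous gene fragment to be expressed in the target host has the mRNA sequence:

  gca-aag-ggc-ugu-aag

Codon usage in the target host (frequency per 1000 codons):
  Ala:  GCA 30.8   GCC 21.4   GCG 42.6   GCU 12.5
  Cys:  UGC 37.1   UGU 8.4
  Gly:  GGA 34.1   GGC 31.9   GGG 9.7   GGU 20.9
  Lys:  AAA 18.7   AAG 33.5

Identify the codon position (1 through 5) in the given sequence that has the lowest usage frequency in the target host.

Codon 1 GCA (Ala): 30.8 per 1000.
Codon 2 AAG (Lys): 33.5 per 1000.
Codon 3 GGC (Gly): 31.9 per 1000.
Codon 4 UGU (Cys): 8.4 per 1000.
Codon 5 AAG (Lys): 33.5 per 1000.
Lowest frequency is 8.4 at codon 4.

4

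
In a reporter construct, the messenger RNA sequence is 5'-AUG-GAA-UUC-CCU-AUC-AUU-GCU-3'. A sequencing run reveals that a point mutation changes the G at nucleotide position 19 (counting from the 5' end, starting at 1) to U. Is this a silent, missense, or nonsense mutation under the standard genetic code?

missense

Position 19 falls in codon 7: GCU → Ala.
After the substitution the codon is UCU → Ser.
Ala ≠ Ser, so this is a missense mutation.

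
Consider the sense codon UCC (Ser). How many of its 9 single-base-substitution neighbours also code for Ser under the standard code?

3

Position 1: none → 0 synonymous.
Position 2: none → 0 synonymous.
Position 3: UCU, UCA, UCG → 3 synonymous.
Total: 0 + 0 + 3 = 3.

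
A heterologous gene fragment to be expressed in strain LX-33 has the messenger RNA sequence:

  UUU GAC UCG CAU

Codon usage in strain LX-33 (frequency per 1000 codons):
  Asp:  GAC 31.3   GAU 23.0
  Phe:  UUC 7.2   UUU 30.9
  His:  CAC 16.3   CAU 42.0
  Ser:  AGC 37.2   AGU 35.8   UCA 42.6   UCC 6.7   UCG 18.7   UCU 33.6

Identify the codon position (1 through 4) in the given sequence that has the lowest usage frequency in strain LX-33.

3

Codon 1 UUU (Phe): 30.9 per 1000.
Codon 2 GAC (Asp): 31.3 per 1000.
Codon 3 UCG (Ser): 18.7 per 1000.
Codon 4 CAU (His): 42.0 per 1000.
Lowest frequency is 18.7 at codon 3.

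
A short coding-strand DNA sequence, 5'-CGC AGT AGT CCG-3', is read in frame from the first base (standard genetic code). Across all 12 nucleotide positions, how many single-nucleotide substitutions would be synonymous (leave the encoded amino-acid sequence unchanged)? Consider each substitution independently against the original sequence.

8

Codon 1 (CGC, Arg): 3 synonymous substitutions.
Codon 2 (AGT, Ser): 1 synonymous substitution.
Codon 3 (AGT, Ser): 1 synonymous substitution.
Codon 4 (CCG, Pro): 3 synonymous substitutions.
Total: 3 + 1 + 1 + 3 = 8.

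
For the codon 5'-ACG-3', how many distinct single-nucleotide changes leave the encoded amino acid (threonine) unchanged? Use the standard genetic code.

3

Position 1: none → 0 synonymous.
Position 2: none → 0 synonymous.
Position 3: ACU, ACC, ACA → 3 synonymous.
Total: 0 + 0 + 3 = 3.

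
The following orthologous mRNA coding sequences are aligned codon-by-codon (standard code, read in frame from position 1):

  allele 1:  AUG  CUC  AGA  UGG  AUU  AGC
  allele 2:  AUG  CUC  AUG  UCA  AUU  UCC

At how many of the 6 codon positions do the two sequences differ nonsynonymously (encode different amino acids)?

2

Codon 1: AUG Met / AUG Met — identical.
Codon 2: CUC Leu / CUC Leu — identical.
Codon 3: AGA Arg / AUG Met — nonsynonymous.
Codon 4: UGG Trp / UCA Ser — nonsynonymous.
Codon 5: AUU Ile / AUU Ile — identical.
Codon 6: AGC Ser / UCC Ser — synonymous.
Nonsynonymous differences: 2.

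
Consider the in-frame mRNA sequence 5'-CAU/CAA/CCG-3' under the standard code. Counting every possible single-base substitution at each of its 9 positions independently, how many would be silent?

Codon 1 (CAU, His): 1 synonymous substitution.
Codon 2 (CAA, Gln): 1 synonymous substitution.
Codon 3 (CCG, Pro): 3 synonymous substitutions.
Total: 1 + 1 + 3 = 5.

5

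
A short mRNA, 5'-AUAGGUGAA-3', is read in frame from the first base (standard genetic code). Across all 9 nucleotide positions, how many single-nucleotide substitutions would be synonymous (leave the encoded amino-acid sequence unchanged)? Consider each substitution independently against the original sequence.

6

Codon 1 (AUA, Ile): 2 synonymous substitutions.
Codon 2 (GGU, Gly): 3 synonymous substitutions.
Codon 3 (GAA, Glu): 1 synonymous substitution.
Total: 2 + 3 + 1 = 6.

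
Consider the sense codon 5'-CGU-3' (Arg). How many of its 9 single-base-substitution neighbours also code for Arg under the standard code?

Position 1: none → 0 synonymous.
Position 2: none → 0 synonymous.
Position 3: CGC, CGA, CGG → 3 synonymous.
Total: 0 + 0 + 3 = 3.

3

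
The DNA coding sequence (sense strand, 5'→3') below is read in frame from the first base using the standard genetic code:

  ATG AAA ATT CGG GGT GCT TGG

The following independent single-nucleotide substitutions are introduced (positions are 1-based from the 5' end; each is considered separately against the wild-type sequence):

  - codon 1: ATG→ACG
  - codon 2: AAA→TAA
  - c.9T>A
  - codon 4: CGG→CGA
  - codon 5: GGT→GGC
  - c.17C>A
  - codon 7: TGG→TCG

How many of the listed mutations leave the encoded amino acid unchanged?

3

Codon 1: ATG (Met) → ACG (Thr) — missense.
Codon 2: AAA (Lys) → TAA (Stop) — nonsense.
Codon 3: ATT (Ile) → ATA (Ile) — synonymous.
Codon 4: CGG (Arg) → CGA (Arg) — synonymous.
Codon 5: GGT (Gly) → GGC (Gly) — synonymous.
Codon 6: GCT (Ala) → GAT (Asp) — missense.
Codon 7: TGG (Trp) → TCG (Ser) — missense.
Synonymous: 3 of 7.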